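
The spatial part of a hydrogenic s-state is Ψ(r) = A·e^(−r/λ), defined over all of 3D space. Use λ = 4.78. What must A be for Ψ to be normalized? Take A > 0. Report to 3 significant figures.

Normalization requires ∫|Ψ|² 4πr² dr = 1, integrated from 0 to ∞.
With ∫₀^∞ r^2 e^(−αr) dr = 2!/α^3, carrying out the integral gives A² · π·λ^3.
Setting this equal to 1 gives A² = 1/(π·λ^3).
Plugging in λ = 4.78 yields A = 0.05399.

A ≈ 0.0540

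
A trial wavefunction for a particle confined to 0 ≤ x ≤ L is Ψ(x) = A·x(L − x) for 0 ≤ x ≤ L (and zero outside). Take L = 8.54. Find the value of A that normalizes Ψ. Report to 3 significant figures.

Normalization requires ∫|Ψ|² dx = 1, integrated from 0 to L.
∫|Ψ|² dx = A²·(L^5/30).
Plugging in L = 8.54 yields A = 0.02570.

A ≈ 0.0257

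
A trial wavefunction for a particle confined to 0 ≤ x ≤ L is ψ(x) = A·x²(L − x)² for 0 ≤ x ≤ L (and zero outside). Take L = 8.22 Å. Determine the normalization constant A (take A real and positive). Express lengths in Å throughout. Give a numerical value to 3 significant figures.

A ≈ 0.00192 Å^(-9/2)

Require ∫ |ψ|² dx = 1 over the whole domain.
Expanding the polynomial and integrating term by term, the integral (without the A² prefactor) comes out to L^9/630.
Setting this equal to 1 gives A² = 1/(L^9/630).
Substituting L = 8.22 gives A² = 0.000003677, so A = 0.001918.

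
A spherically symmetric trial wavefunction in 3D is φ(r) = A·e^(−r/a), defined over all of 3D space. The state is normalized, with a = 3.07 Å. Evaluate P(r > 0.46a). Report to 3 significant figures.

P ≈ 0.934

With dV = 4πr²dr, the probability is ∫|φ|² dV over r > 0.46a.
A² is fixed by ∫₀^∞ 4πr²|φ|² dr = 1, i.e. A² = (π·a^3)^(−1).
Substituting u = r/a, A², 4π and the length scale all cancel in the ratio: P = ∫_{0.46}^{∞} u^2·e^(-2·u) du / ∫_{0}^{∞} u^2·e^(-2·u) du.
Using ∫ u^2·e^(-2·u) du = -(2·u^2 + 2·u + 1)·e^(-2·u)/4, the numerator is 2929·e^(-23/25)/5000 and the denominator is 1/4.
This evaluates to P = 0.9338.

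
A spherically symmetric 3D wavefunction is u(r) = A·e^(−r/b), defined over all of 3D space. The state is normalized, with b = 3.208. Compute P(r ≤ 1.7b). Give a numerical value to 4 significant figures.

P ≈ 0.6603

With dV = 4πr²dr, the probability is ∫|u|² dV over r ≤ 1.7b.
Normalization gives A² = 1/(π·b^3).
Let t = r/b; then A², 4π and the length scale all cancel, so P = ∫_{0}^{1.7} t^2·e^(-2·t) dt ÷ ∫_{0}^{∞} t^2·e^(-2·t) dt.
Using ∫ t^2·e^(-2·t) dt = -(2·t^2 + 2·t + 1)·e^(-2·t)/4, the numerator is 1/4 - 509·e^(-17/5)/200 and the denominator is 1/4.
The region integral divided by the full integral gives P = 0.66026.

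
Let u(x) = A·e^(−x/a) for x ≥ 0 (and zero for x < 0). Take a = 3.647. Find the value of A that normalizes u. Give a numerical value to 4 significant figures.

A ≈ 0.7405

The normalization condition is ∫|u|² dx = 1 from 0 to ∞.
The integral (without the A² prefactor) comes out to a/2.
So A² = (a/2)^(−1).
Substituting a = 3.647 gives A² = 0.54840, so A = 0.74054.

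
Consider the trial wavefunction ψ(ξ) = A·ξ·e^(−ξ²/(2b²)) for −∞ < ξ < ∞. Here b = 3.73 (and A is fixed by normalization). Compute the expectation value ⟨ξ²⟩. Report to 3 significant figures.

⟨ξ^2⟩ ≈ 20.9

⟨ξ²⟩ = ∫ ξ^2 |ψ|² dξ over the full domain.
Since the A² factors cancel between numerator and denominator, ⟨ξ²⟩ = 3·b^2/2.
Putting b = 3.73 gives 20.87.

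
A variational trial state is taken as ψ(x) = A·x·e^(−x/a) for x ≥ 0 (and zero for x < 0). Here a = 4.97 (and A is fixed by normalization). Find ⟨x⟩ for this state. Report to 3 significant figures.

⟨x⟩ ≈ 7.46

The expectation value is the |ψ|²-weighted average of x: ∫ x|ψ|² dx.
The ratio of the moment integral to the normalization integral gives ⟨x⟩ = 3·a/2.
With a = 4.97, ⟨x⟩ = 7.455.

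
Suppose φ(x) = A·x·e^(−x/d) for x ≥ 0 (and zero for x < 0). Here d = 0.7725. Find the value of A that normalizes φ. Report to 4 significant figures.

A ≈ 2.946

Normalization requires ∫|φ|² dx = 1, integrated from 0 to ∞.
With ∫₀^∞ x^2 e^(−αx) dx = 2!/α^3, ∫|φ|² dx = A²·(d^3/4).
Substituting d = 0.7725 gives A² = 8.6769, so A = 2.9457.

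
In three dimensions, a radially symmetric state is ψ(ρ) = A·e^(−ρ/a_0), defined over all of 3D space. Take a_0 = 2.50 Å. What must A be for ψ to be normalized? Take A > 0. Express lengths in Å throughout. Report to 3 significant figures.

We need A² ∫|f|² 4πρ² dρ = 1, taking the integral from 0 to ∞.
(Spherical symmetry: dV = 4πρ² dρ.)
With ∫₀^∞ ρ^2 e^(−αρ) dρ = 2!/α^3, with ψ = A·e^(−ρ/a_0), the integral evaluates to A²·[π·a_0^3].
Setting this equal to 1 gives A² = 1/(π·a_0^3).
With a_0 = 2.50: A² = 0.02037 and A = 0.1427.

A ≈ 0.143 Å^(-3/2)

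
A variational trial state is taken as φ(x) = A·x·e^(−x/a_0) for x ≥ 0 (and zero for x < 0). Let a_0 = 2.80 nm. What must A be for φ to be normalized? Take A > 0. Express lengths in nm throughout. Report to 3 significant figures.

A ≈ 0.427 nm^(-3/2)

Normalization requires ∫|φ|² dx = 1, integrated from 0 to ∞.
With ∫₀^∞ x^2 e^(−αx) dx = 2!/α^3, carrying out the integral gives A² · a_0^3/4.
Plugging in a_0 = 2.80 yields A = 0.4269.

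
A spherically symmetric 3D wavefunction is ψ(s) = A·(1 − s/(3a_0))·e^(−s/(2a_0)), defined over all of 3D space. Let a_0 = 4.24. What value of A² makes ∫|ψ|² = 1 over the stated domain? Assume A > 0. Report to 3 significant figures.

A^2 ≈ 0.00157

The normalization condition is ∫|ψ|² 4πs² ds = 1 from 0 to ∞.
(Spherical symmetry: dV = 4πs² ds.)
The integral (without the A² prefactor) comes out to 8·π·a_0^3/3.
Setting this equal to 1 gives A² = 1/(8·π·a_0^3/3).
Plugging in a_0 = 4.24 yields A = 0.03957.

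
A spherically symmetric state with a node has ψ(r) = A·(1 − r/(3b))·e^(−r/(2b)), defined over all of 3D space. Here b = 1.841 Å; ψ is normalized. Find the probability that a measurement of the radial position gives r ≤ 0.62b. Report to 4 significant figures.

P = ∫ |ψ|² 4πr² dr over r ≤ 0.62b.
Normalization gives A² = 1/(8·π·b^3/3).
In terms of u = r/b (A², 4π and the length scale all cancel between numerator and denominator), P = [∫_{0}^{0.62} u^2·(1 - u/3)^2·e^(-u) du] / [∫_{0}^{∞} u^2·(1 - u/3)^2·e^(-u) du].
With ∫ u^2·(1 - u/3)^2·e^(-u) du = (-u^4 + 2·u^3 - 3·u^2 - 6·u - 6)·e^(-u)/9 + C, the region integral is ≈ 0.0364165 and the full one is 2/3.
Taking the ratio yields P = 0.054625.

P ≈ 0.05462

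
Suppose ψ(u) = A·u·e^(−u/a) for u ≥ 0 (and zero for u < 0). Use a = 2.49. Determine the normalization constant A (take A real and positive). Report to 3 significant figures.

A ≈ 0.509

Normalization requires ∫|ψ|² du = 1, integrated from 0 to ∞.
∫|ψ|² du = A²·(a^3/4).
Plugging in a = 2.49 yields A = 0.5090.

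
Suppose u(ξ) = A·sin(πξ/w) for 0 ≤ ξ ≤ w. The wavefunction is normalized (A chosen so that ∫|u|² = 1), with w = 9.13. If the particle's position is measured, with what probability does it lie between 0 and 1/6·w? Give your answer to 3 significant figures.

P ≈ 0.0288

The probability is P = ∫ |u|² dξ over [0, 1/6·w].
The normalization integral ∫|u|²dξ over the whole domain equals w/2·A², and A² cancels in the ratio.
Let t = ξ/w; then A² and the length scale cancel, so P = ∫_{0}^{1/6} sin(π·t)^2 dt ÷ ∫_{0}^{1} sin(π·t)^2 dt.
An antiderivative of sin(π·t)^2 is t/2 - sin(2·π·t)/(4·π); evaluating from 0 to 1/6 gives -√(3)/(8·π) + 1/12, while the full integral is 1/2.
This works out to P = (-√(3)/4 + π/6)/π.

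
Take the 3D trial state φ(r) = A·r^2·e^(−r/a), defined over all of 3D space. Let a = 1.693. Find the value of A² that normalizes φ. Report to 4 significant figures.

Require ∫ |φ|² 4πr² dr = 1 over the whole domain.
∫|φ|² 4πr² dr = A²·(45·π·a^7/2).
Plugging in a = 1.693 yields A = 0.018838.

A^2 ≈ 0.0003549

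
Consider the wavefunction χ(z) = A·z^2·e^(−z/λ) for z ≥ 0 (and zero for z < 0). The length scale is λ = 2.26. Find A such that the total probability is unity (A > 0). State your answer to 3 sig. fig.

The normalization condition is ∫|χ|² dz = 1 from 0 to ∞.
Using ∫₀^∞ zⁿ e^(−αz) dz = n!/αⁿ⁺¹, with χ = A·z^2·e^(−z/λ), the integral evaluates to A²·[3·λ^5/4].
So A² = (3·λ^5/4)^(−1).
Substituting λ = 2.26 gives A² = 0.02261, so A = 0.1504.

A ≈ 0.150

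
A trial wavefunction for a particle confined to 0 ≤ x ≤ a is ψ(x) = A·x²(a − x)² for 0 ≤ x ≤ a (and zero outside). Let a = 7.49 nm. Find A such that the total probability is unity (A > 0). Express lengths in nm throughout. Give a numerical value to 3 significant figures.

A ≈ 0.00291 nm^(-9/2)

The normalization condition is ∫|ψ|² dx = 1 from 0 to a.
Expanding the polynomial and integrating term by term, with ψ = A·x²(a − x)², the integral evaluates to A²·[a^9/630].
Setting this equal to 1 gives A² = 1/(a^9/630).
Substituting a = 7.49 gives A² = 0.000008492, so A = 0.002914.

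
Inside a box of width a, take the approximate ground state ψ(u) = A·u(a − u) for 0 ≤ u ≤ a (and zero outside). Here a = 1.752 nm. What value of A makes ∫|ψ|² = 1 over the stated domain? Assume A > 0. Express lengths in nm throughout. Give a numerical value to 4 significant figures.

Require ∫ |ψ|² du = 1 over the whole domain.
The integral (without the A² prefactor) comes out to a^5/30.
Setting this equal to 1 gives A² = 1/(a^5/30).
Plugging in a = 1.752 yields A = 1.3481.

A ≈ 1.348 nm^(-5/2)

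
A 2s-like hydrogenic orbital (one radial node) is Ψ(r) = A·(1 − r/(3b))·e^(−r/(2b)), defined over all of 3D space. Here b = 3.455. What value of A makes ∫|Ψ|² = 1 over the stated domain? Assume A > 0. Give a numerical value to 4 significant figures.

Require ∫ |Ψ|² 4πr² dr = 1 over the whole domain.
(Spherical symmetry: dV = 4πr² dr.)
∫|Ψ|² 4πr² dr = A²·(8·π·b^3/3).
Hence A² = 1/[8·π·b^3/3].
Substituting b = 3.455 gives A² = 0.0028943, so A = 0.053798.

A ≈ 0.05380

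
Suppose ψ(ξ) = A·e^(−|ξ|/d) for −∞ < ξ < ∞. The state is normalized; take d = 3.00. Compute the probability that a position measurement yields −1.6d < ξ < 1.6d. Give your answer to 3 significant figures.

P ≈ 0.959

P = ∫_{−1.6d}^{1.6d} |ψ(ξ)|² dξ.
With A² fixed by ∫|ψ|² = 1, i.e. A² = (d)^(−1), substitute and integrate.
Both integrals are even about ξ = 0, so only the ξ ≥ 0 halves are needed (the factors of 2 cancel). Let u = ξ/d; then A² and the length scale cancel, so P = ∫_{0}^{1.6} e^(-2·u) du ÷ ∫_{0}^{∞} e^(-2·u) du.
With ∫ e^(-2·u) du = -e^(-2·u)/2 + C, the region integral is 1/2 - e^(-16/5)/2 and the full one is 1/2.
Taking the ratio, P = 0.9592.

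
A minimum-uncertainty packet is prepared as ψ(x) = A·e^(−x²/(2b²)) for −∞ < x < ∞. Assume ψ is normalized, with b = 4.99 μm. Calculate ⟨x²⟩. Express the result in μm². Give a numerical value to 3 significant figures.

By definition ⟨x²⟩ = ∫ x^2 |ψ(x)|² dx.
Differentiating ∫e^(−αx²) dx = √(π/α) under α to get the higher moments, since the A² factors cancel between numerator and denominator, ⟨x²⟩ = b^2/2.
Putting b = 4.99 gives 12.45.

⟨x^2⟩ ≈ 12.5 μm^2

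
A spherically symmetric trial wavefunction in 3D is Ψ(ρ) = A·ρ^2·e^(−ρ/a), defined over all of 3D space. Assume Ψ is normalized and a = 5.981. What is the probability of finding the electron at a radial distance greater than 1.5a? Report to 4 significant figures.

Integrate the radial probability density 4πρ²|Ψ|² over ρ > 1.5a.
Normalization gives A² = 1/(45·π·a^7/2).
In terms of u = ρ/a (A², 4π and the length scale all cancel between numerator and denominator), P = [∫_{1.5}^{∞} u^6·e^(-2·u) du] / [∫_{0}^{∞} u^6·e^(-2·u) du].
An antiderivative of u^6·e^(-2·u) is -(4·u^6 + 12·u^5 + 30·u^4 + 60·u^3 + 90·u^2 + 90·u + 45)·e^(-2·u)/8; evaluating from 1.5 to ∞ gives ≈ 5.43651, while the full integral is 45/8.
Taking the ratio yields P = 0.96649.

P ≈ 0.9665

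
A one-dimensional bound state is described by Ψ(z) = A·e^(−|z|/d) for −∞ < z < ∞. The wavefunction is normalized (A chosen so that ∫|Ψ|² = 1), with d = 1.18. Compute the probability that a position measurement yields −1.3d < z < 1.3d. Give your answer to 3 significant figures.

P ≈ 0.926

|Ψ|² is the probability density, so P = ∫_{−1.3d}^{1.3d} |Ψ|² dz.
The normalization integral ∫|Ψ|²dz over the whole domain equals d·A², and A² cancels in the ratio.
Both integrals are even about z = 0, so only the z ≥ 0 halves are needed (the factors of 2 cancel). In terms of u = z/d (A² and the length scale cancel between numerator and denominator), P = [∫_{0}^{1.3} e^(-2·u) du] / [∫_{0}^{∞} e^(-2·u) du].
With ∫ e^(-2·u) du = -e^(-2·u)/2 + C, the region integral is 1/2 - e^(-13/5)/2 and the full one is 1/2.
Taking the ratio, P = 0.9257.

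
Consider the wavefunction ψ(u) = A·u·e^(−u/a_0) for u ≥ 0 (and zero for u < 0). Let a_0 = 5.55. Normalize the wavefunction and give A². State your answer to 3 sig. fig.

A^2 ≈ 0.0234

Require ∫ |ψ|² du = 1 over the whole domain.
Carrying out the integral gives A² · a_0^3/4.
Setting this equal to 1 gives A² = 1/(a_0^3/4).
Plugging in a_0 = 5.55 yields A = 0.1530.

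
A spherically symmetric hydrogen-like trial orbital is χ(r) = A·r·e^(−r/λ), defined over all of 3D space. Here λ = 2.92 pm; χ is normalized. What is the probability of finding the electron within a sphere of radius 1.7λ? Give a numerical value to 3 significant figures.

P = ∫ |χ|² 4πr² dr over r ≤ 1.7λ.
A² is fixed by ∫₀^∞ 4πr²|χ|² dr = 1, i.e. A² = (3·π·λ^5)^(−1).
Substituting u = r/λ, A², 4π and the length scale all cancel in the ratio: P = ∫_{0}^{1.7} u^4·e^(-2·u) du / ∫_{0}^{∞} u^4·e^(-2·u) du.
An antiderivative of u^4·e^(-2·u) is -(u^4/2 + u^3 + 3·u^2/2 + 3·u/2 + 3/4)·e^(-2·u); evaluating from 0 to 1.7 gives ≈ 0.19186, while the full integral is 3/4.
This evaluates to P = 0.2558.

P ≈ 0.256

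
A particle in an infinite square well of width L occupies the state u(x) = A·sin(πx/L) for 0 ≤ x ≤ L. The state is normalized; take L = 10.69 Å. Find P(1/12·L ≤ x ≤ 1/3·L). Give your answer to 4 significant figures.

P = ∫_{1/12·L}^{1/3·L} |u(x)|² dx.
The normalization integral ∫|u|²dx over the whole domain equals L/2·A², and A² cancels in the ratio.
In terms of t = x/L (A² and the length scale cancel between numerator and denominator), P = [∫_{1/12}^{1/3} sin(π·t)^2 dt] / [∫_{0}^{1} sin(π·t)^2 dt].
Using ∫ sin(π·t)^2 dt = t/2 - sin(2·π·t)/(4·π), the numerator is -√(3)/(8·π) + 1/(8·π) + 1/8 and the denominator is 1/2.
This works out to P = (-√(3) + 1 + π)/(4·π).

P ≈ 0.1917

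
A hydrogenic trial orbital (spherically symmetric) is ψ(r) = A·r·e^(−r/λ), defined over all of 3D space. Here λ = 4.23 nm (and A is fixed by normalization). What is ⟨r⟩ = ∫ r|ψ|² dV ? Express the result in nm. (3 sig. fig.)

⟨r⟩ ≈ 10.6 nm

The expectation value is the |ψ|²-weighted average of r: ∫ r|ψ|² 4πr² dr.
The ratio of the moment integral to the normalization integral gives ⟨r⟩ = 5·λ/2.
Putting λ = 4.23 gives 10.58.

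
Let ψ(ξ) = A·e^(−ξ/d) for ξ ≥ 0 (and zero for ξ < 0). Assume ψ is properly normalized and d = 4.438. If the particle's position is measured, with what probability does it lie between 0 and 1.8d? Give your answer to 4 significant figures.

P ≈ 0.9727

The probability is P = ∫ |ψ|² dξ over [0, 1.8d].
With A² fixed by ∫|ψ|² = 1, i.e. A² = (d/2)^(−1), substitute and integrate.
Let u = ξ/d; then A² and the length scale cancel, so P = ∫_{0}^{1.8} e^(-2·u) du ÷ ∫_{0}^{∞} e^(-2·u) du.
Using ∫ e^(-2·u) du = -e^(-2·u)/2, the numerator is 1/2 - e^(-18/5)/2 and the denominator is 1/2.
Evaluating gives P = 0.97268.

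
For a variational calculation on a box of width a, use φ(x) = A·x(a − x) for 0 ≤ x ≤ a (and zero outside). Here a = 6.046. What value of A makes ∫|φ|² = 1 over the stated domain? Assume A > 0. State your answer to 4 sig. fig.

A ≈ 0.06094

Normalization requires ∫|φ|² dx = 1, integrated from 0 to a.
Expanding the polynomial and integrating term by term, with φ = A·x(a − x), the integral evaluates to A²·[a^5/30].
Plugging in a = 6.046 yields A = 0.060938.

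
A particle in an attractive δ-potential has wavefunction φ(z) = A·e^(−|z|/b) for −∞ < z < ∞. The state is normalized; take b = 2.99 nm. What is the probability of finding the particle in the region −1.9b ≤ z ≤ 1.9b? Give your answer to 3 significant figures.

P ≈ 0.978

|φ|² is the probability density, so P = ∫_{−1.9b}^{1.9b} |φ|² dz.
Since A² = 1/(b), this is the region integral divided by the full normalization integral.
Both integrals are even about z = 0, so only the z ≥ 0 halves are needed (the factors of 2 cancel). Let u = z/b; then A² and the length scale cancel, so P = ∫_{0}^{1.9} e^(-2·u) du ÷ ∫_{0}^{∞} e^(-2·u) du.
An antiderivative of e^(-2·u) is -e^(-2·u)/2; evaluating from 0 to 1.9 gives 1/2 - e^(-19/5)/2, while the full integral is 1/2.
Evaluating gives P = 0.9776.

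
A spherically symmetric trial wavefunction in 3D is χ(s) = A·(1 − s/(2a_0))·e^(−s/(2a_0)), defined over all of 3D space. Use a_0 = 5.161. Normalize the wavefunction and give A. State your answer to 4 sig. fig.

A ≈ 0.01701

Normalization requires ∫|χ|² 4πs² ds = 1, integrated from 0 to ∞.
The angular integral contributes 4π, leaving ∫₀^∞ s²|χ|² ds.
Carrying out the integral gives A² · 8·π·a_0^3.
Hence A² = 1/[8·π·a_0^3].
With a_0 = 5.161: A² = 0.00028944 and A = 0.017013.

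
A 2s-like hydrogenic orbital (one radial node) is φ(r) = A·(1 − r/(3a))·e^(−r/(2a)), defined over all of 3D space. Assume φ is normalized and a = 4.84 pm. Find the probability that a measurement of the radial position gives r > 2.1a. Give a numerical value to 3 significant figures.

P = ∫ |φ|² 4πr² dr over r > 2.1a.
A² is fixed by ∫₀^∞ 4πr²|φ|² dr = 1, i.e. A² = (8·π·a^3/3)^(−1).
Let u = r/a; then A², 4π and the length scale all cancel, so P = ∫_{2.1}^{∞} u^2·(1 - u/3)^2·e^(-u) du ÷ ∫_{0}^{∞} u^2·(1 - u/3)^2·e^(-u) du.
Using ∫ u^2·(1 - u/3)^2·e^(-u) du = (-u^4 + 2·u^3 - 3·u^2 - 6·u - 6)·e^(-u)/9, the numerator is ≈ 0.44569 and the denominator is 2/3.
Taking the ratio yields P = 0.6685.

P ≈ 0.669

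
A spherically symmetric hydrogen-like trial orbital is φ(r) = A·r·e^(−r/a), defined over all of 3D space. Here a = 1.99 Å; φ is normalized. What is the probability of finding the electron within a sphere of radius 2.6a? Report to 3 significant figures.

P ≈ 0.594

P = ∫ |φ|² 4πr² dr over r ≤ 2.6a.
Normalization gives A² = 1/(3·π·a^5).
In terms of u = r/a (A², 4π and the length scale all cancel between numerator and denominator), P = [∫_{0}^{2.6} u^4·e^(-2·u) du] / [∫_{0}^{∞} u^4·e^(-2·u) du].
An antiderivative of u^4·e^(-2·u) is -(u^4/2 + u^3 + 3·u^2/2 + 3·u/2 + 3/4)·e^(-2·u); evaluating from 0 to 2.6 gives ≈ 0.44540, while the full integral is 3/4.
This evaluates to P = 0.5939.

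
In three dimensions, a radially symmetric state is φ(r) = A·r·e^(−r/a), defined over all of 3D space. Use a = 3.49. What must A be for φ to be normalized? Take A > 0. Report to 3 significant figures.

Require ∫ |φ|² 4πr² dr = 1 over the whole domain.
(Spherical symmetry: dV = 4πr² dr.)
With ∫₀^∞ r^4 e^(−αr) dr = 4!/α^5, ∫|φ|² 4πr² dr = A²·(3·π·a^5).
Setting this equal to 1 gives A² = 1/(3·π·a^5).
With a = 3.49: A² = 0.0002049 and A = 0.01432.

A ≈ 0.0143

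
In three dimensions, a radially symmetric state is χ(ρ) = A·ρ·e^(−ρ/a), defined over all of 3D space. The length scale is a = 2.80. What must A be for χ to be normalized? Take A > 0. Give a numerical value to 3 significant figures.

Normalization requires ∫|χ|² 4πρ² dρ = 1, integrated from 0 to ∞.
The angular integral contributes 4π, leaving ∫₀^∞ ρ²|χ|² dρ.
With ∫₀^∞ ρ^4 e^(−αρ) dρ = 4!/α^5, ∫|χ|² 4πρ² dρ = A²·(3·π·a^5).
So A² = (3·π·a^5)^(−1).
Plugging in a = 2.80 yields A = 0.02483.

A ≈ 0.0248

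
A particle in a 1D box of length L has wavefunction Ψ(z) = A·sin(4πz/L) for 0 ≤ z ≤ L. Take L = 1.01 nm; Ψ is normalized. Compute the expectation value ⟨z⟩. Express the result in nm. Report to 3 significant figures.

⟨z⟩ = ∫ z |Ψ|² dz over the full domain.
With ∫₀^L sin²(nπz/L) dz = L/2, the ratio of the moment integral to the normalization integral gives ⟨z⟩ = L/2.
With L = 1.01, ⟨z⟩ = 0.5050.

⟨z⟩ ≈ 0.505 nm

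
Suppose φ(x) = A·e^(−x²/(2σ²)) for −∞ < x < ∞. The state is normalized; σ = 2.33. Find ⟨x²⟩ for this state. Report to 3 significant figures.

⟨x^2⟩ ≈ 2.71

By definition ⟨x²⟩ = ∫ x^2 |φ(x)|² dx.
Since the A² factors cancel between numerator and denominator, ⟨x²⟩ = σ^2/2.
With σ = 2.33, ⟨x^2⟩ = 2.714.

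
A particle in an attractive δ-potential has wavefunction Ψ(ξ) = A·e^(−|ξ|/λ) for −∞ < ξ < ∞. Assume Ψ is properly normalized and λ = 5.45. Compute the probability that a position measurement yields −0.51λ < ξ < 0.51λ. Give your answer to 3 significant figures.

The probability is P = ∫ |Ψ|² dξ over [−0.51λ, 0.51λ].
Since A² = 1/(λ), this is the region integral divided by the full normalization integral.
Both integrals are even about ξ = 0, so only the ξ ≥ 0 halves are needed (the factors of 2 cancel). Substituting u = ξ/λ, A² and the length scale cancel in the ratio: P = ∫_{0}^{0.51} e^(-2·u) du / ∫_{0}^{∞} e^(-2·u) du.
Using ∫ e^(-2·u) du = -e^(-2·u)/2, the numerator is 1/2 - e^(-51/50)/2 and the denominator is 1/2.
This works out to P = 0.6394.

P ≈ 0.639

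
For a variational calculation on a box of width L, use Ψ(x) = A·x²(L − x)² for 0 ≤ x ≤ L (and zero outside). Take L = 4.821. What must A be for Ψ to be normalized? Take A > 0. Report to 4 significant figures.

A ≈ 0.02116

Normalization requires ∫|Ψ|² dx = 1, integrated from 0 to L.
With Ψ = A·x²(L − x)², the integral evaluates to A²·[L^9/630].
Setting this equal to 1 gives A² = 1/(L^9/630).
Plugging in L = 4.821 yields A = 0.021162.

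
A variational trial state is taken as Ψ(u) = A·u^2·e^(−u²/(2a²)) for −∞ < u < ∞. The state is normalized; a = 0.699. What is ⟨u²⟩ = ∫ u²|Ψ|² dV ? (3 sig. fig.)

By definition ⟨u²⟩ = ∫ u^2 |Ψ(u)|² du.
Using the Gaussian integral ∫_{−∞}^{∞} e^(−αu²) du = √(π/α), since the A² factors cancel between numerator and denominator, ⟨u²⟩ = 5·a^2/2.
Putting a = 0.699 gives 1.222.

⟨u^2⟩ ≈ 1.22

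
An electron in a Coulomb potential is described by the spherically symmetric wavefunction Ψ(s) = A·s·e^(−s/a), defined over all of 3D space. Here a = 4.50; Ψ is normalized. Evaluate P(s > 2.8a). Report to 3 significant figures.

Integrate the radial probability density 4πs²|Ψ|² over s > 2.8a.
The full normalization integral is A²·[3·π·a^5] = 1, fixing A².
Substituting u = s/a, A², 4π and the length scale all cancel in the ratio: P = ∫_{2.8}^{∞} u^4·e^(-2·u) du / ∫_{0}^{∞} u^4·e^(-2·u) du.
Using ∫ u^4·e^(-2·u) du = -(u^4/2 + u^3 + 3·u^2/2 + 3·u/2 + 3/4)·e^(-2·u), the numerator is ≈ 0.25661 and the denominator is 3/4.
The region integral divided by the full integral gives P = 0.3422.

P ≈ 0.342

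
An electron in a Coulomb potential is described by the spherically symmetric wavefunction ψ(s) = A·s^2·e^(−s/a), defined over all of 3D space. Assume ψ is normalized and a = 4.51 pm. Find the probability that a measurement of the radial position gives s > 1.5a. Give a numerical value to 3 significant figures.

P = ∫ |ψ|² 4πs² ds over s > 1.5a.
A² is fixed by ∫₀^∞ 4πs²|ψ|² ds = 1, i.e. A² = (45·π·a^7/2)^(−1).
Substituting u = s/a, A², 4π and the length scale all cancel in the ratio: P = ∫_{1.5}^{∞} u^6·e^(-2·u) du / ∫_{0}^{∞} u^6·e^(-2·u) du.
An antiderivative of u^6·e^(-2·u) is -(4·u^6 + 12·u^5 + 30·u^4 + 60·u^3 + 90·u^2 + 90·u + 45)·e^(-2·u)/8; evaluating from 1.5 to ∞ gives ≈ 5.4365, while the full integral is 45/8.
This evaluates to P = 0.9665.

P ≈ 0.966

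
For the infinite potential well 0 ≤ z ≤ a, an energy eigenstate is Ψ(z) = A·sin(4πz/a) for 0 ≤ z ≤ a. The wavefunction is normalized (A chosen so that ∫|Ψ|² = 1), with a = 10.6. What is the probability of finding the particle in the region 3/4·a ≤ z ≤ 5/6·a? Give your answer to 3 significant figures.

P ≈ 0.0489

|Ψ|² is the probability density, so P = ∫_{3/4·a}^{5/6·a} |Ψ|² dz.
The normalization integral ∫|Ψ|²dz over the whole domain equals a/2·A², and A² cancels in the ratio.
Let u = z/a; then A² and the length scale cancel, so P = ∫_{3/4}^{5/6} sin(4·π·u)^2 du ÷ ∫_{0}^{1} sin(4·π·u)^2 du.
With ∫ sin(4·π·u)^2 du = u/2 - sin(4·π·u)·cos(4·π·u)/(8·π) + C, the region integral is -√(3)/(32·π) + 1/24 and the full one is 1/2.
The result is P = (-√(3)/16 + π/12)/π.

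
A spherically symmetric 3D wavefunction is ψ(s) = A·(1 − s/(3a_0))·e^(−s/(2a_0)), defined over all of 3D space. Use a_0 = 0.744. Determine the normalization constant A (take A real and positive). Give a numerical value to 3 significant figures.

Normalization requires ∫|ψ|² 4πs² ds = 1, integrated from 0 to ∞.
The angular integral contributes 4π, leaving ∫₀^∞ s²|ψ|² ds.
With ∫₀^∞ s^4 e^(−αs) ds = 4!/α^5, ∫|ψ|² 4πs² ds = A²·(8·π·a_0^3/3).
Hence A² = 1/[8·π·a_0^3/3].
Plugging in a_0 = 0.744 yields A = 0.5384.

A ≈ 0.538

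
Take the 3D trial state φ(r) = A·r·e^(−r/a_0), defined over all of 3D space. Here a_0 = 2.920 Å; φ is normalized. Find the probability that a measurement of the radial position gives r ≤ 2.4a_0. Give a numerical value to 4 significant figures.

With dV = 4πr²dr, the probability is ∫|φ|² dV over r ≤ 2.4a_0.
Normalization gives A² = 1/(3·π·a_0^5).
Let u = r/a_0; then A², 4π and the length scale all cancel, so P = ∫_{0}^{2.4} u^4·e^(-2·u) du ÷ ∫_{0}^{∞} u^4·e^(-2·u) du.
Using ∫ u^4·e^(-2·u) du = -(u^4/2 + u^3 + 3·u^2/2 + 3·u/2 + 3/4)·e^(-2·u), the numerator is ≈ 0.392806 and the denominator is 3/4.
Taking the ratio yields P = 0.52374.

P ≈ 0.5237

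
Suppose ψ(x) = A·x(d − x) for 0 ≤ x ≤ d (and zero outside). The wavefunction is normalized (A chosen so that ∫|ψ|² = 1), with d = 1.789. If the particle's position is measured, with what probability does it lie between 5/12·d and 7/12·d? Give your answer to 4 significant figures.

|ψ|² is the probability density, so P = ∫_{5/12·d}^{7/12·d} |ψ|² dx.
With A² fixed by ∫|ψ|² = 1, i.e. A² = (d^5/30)^(−1), substitute and integrate.
Substituting u = x/d, A² and the length scale cancel in the ratio: P = ∫_{5/12}^{7/12} u^2·(1 - u)^2 du / ∫_{0}^{1} u^2·(1 - u)^2 du.
With ∫ u^2·(1 - u)^2 du = u^3·(6·u^2 - 15·u + 10)/30 + C, the region integral is ≈ 0.0102254 and the full one is 1/30.
The result is P = 0.30676.

P ≈ 0.3068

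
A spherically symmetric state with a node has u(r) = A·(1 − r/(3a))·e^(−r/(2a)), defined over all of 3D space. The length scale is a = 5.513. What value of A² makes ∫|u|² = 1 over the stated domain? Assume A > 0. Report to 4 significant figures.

A^2 ≈ 0.0007124

The normalization condition is ∫|u|² 4πr² dr = 1 from 0 to ∞.
With u = A·(1 − r/(3a))·e^(−r/(2a)), the integral evaluates to A²·[8·π·a^3/3].
So A² = (8·π·a^3/3)^(−1).
Plugging in a = 5.513 yields A = 0.026691.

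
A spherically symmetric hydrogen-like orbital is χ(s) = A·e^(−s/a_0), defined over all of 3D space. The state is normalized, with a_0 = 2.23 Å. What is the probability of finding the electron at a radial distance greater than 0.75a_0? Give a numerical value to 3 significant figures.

P ≈ 0.809

With dV = 4πs²ds, the probability is ∫|χ|² dV over s > 0.75a_0.
Normalization gives A² = 1/(π·a_0^3).
In terms of u = s/a_0 (A², 4π and the length scale all cancel between numerator and denominator), P = [∫_{0.75}^{∞} u^2·e^(-2·u) du] / [∫_{0}^{∞} u^2·e^(-2·u) du].
An antiderivative of u^2·e^(-2·u) is -(2·u^2 + 2·u + 1)·e^(-2·u)/4; evaluating from 0.75 to ∞ gives 29·e^(-3/2)/32, while the full integral is 1/4.
The region integral divided by the full integral gives P = 0.8088.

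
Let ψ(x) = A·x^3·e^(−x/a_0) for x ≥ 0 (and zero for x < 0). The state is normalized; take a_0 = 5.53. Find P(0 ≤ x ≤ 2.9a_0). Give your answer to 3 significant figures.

P ≈ 0.362

The probability is P = ∫ |ψ|² dx over [0, 2.9a_0].
Since A² = 1/(45·a_0^7/8), this is the region integral divided by the full normalization integral.
Substituting u = x/a_0, A² and the length scale cancel in the ratio: P = ∫_{0}^{2.9} u^6·e^(-2·u) du / ∫_{0}^{∞} u^6·e^(-2·u) du.
An antiderivative of u^6·e^(-2·u) is -(4·u^6 + 12·u^5 + 30·u^4 + 60·u^3 + 90·u^2 + 90·u + 45)·e^(-2·u)/8; evaluating from 0 to 2.9 gives ≈ 2.0340, while the full integral is 45/8.
Taking the ratio, P = 0.3616.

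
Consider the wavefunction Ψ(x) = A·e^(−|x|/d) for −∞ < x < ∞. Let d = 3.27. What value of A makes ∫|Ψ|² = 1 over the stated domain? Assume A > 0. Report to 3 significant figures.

A ≈ 0.553

Normalization requires ∫|Ψ|² dx = 1, integrated from −∞ to ∞.
With ∫₀^∞ x^0 e^(−αx) dx = 0!/α^1, the integral (without the A² prefactor) comes out to d.
Setting this equal to 1 gives A² = 1/(d).
Substituting d = 3.27 gives A² = 0.3058, so A = 0.5530.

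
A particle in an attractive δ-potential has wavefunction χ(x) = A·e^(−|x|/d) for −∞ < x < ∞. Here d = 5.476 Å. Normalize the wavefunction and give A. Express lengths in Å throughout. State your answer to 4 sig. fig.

A ≈ 0.4273 Å^(-1/2)

Require ∫ |χ|² dx = 1 over the whole domain.
With ∫₀^∞ x^0 e^(−αx) dx = 0!/α^1, carrying out the integral gives A² · d.
Hence A² = 1/[d].
Substituting d = 5.476 gives A² = 0.18262, so A = 0.42733.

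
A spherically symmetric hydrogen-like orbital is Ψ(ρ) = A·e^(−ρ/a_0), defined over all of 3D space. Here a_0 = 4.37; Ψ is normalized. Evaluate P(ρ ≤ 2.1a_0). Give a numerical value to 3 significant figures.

P ≈ 0.790

With dV = 4πρ²dρ, the probability is ∫|Ψ|² dV over ρ ≤ 2.1a_0.
Normalization gives A² = 1/(π·a_0^3).
Let u = ρ/a_0; then A², 4π and the length scale all cancel, so P = ∫_{0}^{2.1} u^2·e^(-2·u) du ÷ ∫_{0}^{∞} u^2·e^(-2·u) du.
An antiderivative of u^2·e^(-2·u) is -(2·u^2 + 2·u + 1)·e^(-2·u)/4; evaluating from 0 to 2.1 gives 1/4 - 701·e^(-21/5)/200, while the full integral is 1/4.
Taking the ratio yields P = 0.7898.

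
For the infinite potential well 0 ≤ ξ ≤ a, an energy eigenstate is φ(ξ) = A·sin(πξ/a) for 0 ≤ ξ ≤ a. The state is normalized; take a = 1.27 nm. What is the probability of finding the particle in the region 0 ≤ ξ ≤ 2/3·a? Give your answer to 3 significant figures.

|φ|² is the probability density, so P = ∫_{0}^{2/3·a} |φ|² dξ.
Since A² = 1/(a/2), this is the region integral divided by the full normalization integral.
Substituting u = ξ/a, A² and the length scale cancel in the ratio: P = ∫_{0}^{2/3} sin(π·u)^2 du / ∫_{0}^{1} sin(π·u)^2 du.
An antiderivative of sin(π·u)^2 is u/2 - sin(2·π·u)/(4·π); evaluating from 0 to 2/3 gives √(3)/(8·π) + 1/3, while the full integral is 1/2.
Evaluating gives P = √(3)/(4·π) + 2/3.

P ≈ 0.804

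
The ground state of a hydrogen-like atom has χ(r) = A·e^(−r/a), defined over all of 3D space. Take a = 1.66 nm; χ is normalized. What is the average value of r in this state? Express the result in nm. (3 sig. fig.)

⟨r⟩ ≈ 2.49 nm

The expectation value is the |χ|²-weighted average of r: ∫ r|χ|² 4πr² dr.
Since the A² factors cancel between numerator and denominator, ⟨r⟩ = 3·a/2.
Putting a = 1.66 gives 2.490.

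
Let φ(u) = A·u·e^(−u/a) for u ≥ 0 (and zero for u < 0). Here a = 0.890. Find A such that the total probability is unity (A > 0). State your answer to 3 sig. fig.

The normalization condition is ∫|φ|² du = 1 from 0 to ∞.
∫|φ|² du = A²·(a^3/4).
So A² = (a^3/4)^(−1).
Plugging in a = 0.890 yields A = 2.382.

A ≈ 2.38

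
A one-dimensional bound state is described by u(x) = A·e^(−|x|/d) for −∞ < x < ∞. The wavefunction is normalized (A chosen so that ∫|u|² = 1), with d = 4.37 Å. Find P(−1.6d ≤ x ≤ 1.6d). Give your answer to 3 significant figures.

P = ∫_{−1.6d}^{1.6d} |u(x)|² dx.
The normalization integral ∫|u|²dx over the whole domain equals d·A², and A² cancels in the ratio.
Both integrals are even about x = 0, so only the x ≥ 0 halves are needed (the factors of 2 cancel). Let t = x/d; then A² and the length scale cancel, so P = ∫_{0}^{1.6} e^(-2·t) dt ÷ ∫_{0}^{∞} e^(-2·t) dt.
An antiderivative of e^(-2·t) is -e^(-2·t)/2; evaluating from 0 to 1.6 gives 1/2 - e^(-16/5)/2, while the full integral is 1/2.
The result is P = 0.9592.

P ≈ 0.959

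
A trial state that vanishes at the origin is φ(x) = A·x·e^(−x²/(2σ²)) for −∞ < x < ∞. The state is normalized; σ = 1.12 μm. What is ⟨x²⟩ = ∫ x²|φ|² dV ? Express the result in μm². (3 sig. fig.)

⟨x²⟩ = ∫ x^2 |φ|² dx over the full domain.
Using the Gaussian integral ∫_{−∞}^{∞} e^(−αx²) dx = √(π/α), the ratio of the moment integral to the normalization integral gives ⟨x²⟩ = 3·σ^2/2.
Putting σ = 1.12 gives 1.882.

⟨x^2⟩ ≈ 1.88 μm^2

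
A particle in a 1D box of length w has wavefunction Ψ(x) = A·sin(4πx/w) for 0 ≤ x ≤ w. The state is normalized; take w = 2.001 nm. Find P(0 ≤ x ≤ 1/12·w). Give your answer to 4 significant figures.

|Ψ|² is the probability density, so P = ∫_{0}^{1/12·w} |Ψ|² dx.
With A² fixed by ∫|Ψ|² = 1, i.e. A² = (w/2)^(−1), substitute and integrate.
Let u = x/w; then A² and the length scale cancel, so P = ∫_{0}^{1/12} sin(4·π·u)^2 du ÷ ∫_{0}^{1} sin(4·π·u)^2 du.
Using ∫ sin(4·π·u)^2 du = u/2 - sin(4·π·u)·cos(4·π·u)/(8·π), the numerator is -√(3)/(32·π) + 1/24 and the denominator is 1/2.
Taking the ratio, P = (-√(3)/16 + π/12)/π.

P ≈ 0.04888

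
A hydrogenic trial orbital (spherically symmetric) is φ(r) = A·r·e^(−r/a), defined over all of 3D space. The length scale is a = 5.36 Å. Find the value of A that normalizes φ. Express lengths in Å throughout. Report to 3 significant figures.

A ≈ 0.00490 Å^(-5/2)

Require ∫ |φ|² 4πr² dr = 1 over the whole domain.
The angular integral contributes 4π, leaving ∫₀^∞ r²|φ|² dr.
∫|φ|² 4πr² dr = A²·(3·π·a^5).
Setting this equal to 1 gives A² = 1/(3·π·a^5).
Substituting a = 5.36 gives A² = 0.00002398, so A = 0.004897.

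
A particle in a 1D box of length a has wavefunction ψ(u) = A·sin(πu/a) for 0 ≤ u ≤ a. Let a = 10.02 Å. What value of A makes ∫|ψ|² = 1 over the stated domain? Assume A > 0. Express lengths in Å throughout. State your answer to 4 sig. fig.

A ≈ 0.4468 Å^(-1/2)

The normalization condition is ∫|ψ|² du = 1 from 0 to a.
Using sin²θ = (1 − cos 2θ)/2, with ψ = A·sin(πu/a), the integral evaluates to A²·[a/2].
Hence A² = 1/[a/2].
Substituting a = 10.02 gives A² = 0.19960, so A = 0.44677.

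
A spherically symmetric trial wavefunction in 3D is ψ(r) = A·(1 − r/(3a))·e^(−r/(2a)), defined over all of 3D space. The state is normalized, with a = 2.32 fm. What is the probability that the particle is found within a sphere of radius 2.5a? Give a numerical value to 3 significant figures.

P ≈ 0.349

Integrate the radial probability density 4πr²|ψ|² over r ≤ 2.5a.
A² is fixed by ∫₀^∞ 4πr²|ψ|² dr = 1, i.e. A² = (8·π·a^3/3)^(−1).
In terms of u = r/a (A², 4π and the length scale all cancel between numerator and denominator), P = [∫_{0}^{2.5} u^2·(1 - u/3)^2·e^(-u) du] / [∫_{0}^{∞} u^2·(1 - u/3)^2·e^(-u) du].
With ∫ u^2·(1 - u/3)^2·e^(-u) du = (-u^4 + 2·u^3 - 3·u^2 - 6·u - 6)·e^(-u)/9 + C, the region integral is 2/3 - 761·e^(-5/2)/144 and the full one is 2/3.
This evaluates to P = 0.3493.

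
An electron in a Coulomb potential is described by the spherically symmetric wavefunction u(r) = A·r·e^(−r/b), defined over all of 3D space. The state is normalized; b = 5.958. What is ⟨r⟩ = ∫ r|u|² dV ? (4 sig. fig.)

By definition ⟨r⟩ = ∫ r |u(r)|² 4πr² dr.
Recall ∫₀^∞ r^m e^(−r/β) dr = m!·β^(m+1), the ratio of the moment integral to the normalization integral gives ⟨r⟩ = 5·b/2.
Putting b = 5.958 gives 14.895.

⟨r⟩ ≈ 14.90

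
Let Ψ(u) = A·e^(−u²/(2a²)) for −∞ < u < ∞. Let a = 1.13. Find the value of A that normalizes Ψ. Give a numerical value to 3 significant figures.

The normalization condition is ∫|Ψ|² du = 1 from −∞ to ∞.
Carrying out the integral gives A² · √(π)·a.
With a = 1.13: A² = 0.4993 and A = 0.7066.

A ≈ 0.707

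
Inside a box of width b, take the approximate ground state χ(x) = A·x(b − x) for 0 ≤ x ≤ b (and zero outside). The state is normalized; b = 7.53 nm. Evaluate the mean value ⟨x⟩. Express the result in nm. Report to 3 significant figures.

⟨x⟩ ≈ 3.77 nm

By definition ⟨x⟩ = ∫ x |χ(x)|² dx.
Evaluating both integrals, ⟨x⟩ = b/2.
With b = 7.53, ⟨x⟩ = 3.765.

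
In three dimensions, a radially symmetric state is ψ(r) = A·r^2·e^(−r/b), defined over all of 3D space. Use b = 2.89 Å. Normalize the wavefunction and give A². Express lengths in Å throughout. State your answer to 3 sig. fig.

A^2 ≈ 0.00000840 Å^(-7)

Normalization requires ∫|ψ|² 4πr² dr = 1, integrated from 0 to ∞.
The angular integral contributes 4π, leaving ∫₀^∞ r²|ψ|² dr.
Using ∫₀^∞ rⁿ e^(−αr) dr = n!/αⁿ⁺¹, ∫|ψ|² 4πr² dr = A²·(45·π·b^7/2).
Hence A² = 1/[45·π·b^7/2].
Plugging in b = 2.89 yields A = 0.002899.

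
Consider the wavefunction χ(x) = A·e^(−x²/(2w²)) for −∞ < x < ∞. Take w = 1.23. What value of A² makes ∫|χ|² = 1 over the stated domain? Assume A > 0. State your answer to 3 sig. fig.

A^2 ≈ 0.459

Require ∫ |χ|² dx = 1 over the whole domain.
With ∫_{−∞}^{∞} x^(2m) e^(−αx²) dx = (2m−1)!!·√π / (2^m α^(m+1/2)), with χ = A·e^(−x²/(2w²)), the integral evaluates to A²·[√(π)·w].
Setting this equal to 1 gives A² = 1/(√(π)·w).
Substituting w = 1.23 gives A² = 0.4587, so A = 0.6773.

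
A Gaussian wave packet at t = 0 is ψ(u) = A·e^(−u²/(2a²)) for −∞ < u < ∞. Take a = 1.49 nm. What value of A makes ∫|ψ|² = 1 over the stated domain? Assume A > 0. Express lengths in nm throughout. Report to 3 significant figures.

The normalization condition is ∫|ψ|² du = 1 from −∞ to ∞.
With ∫_{−∞}^{∞} u^(2m) e^(−αu²) du = (2m−1)!!·√π / (2^m α^(m+1/2)), ∫|ψ|² du = A²·(√(π)·a).
Setting this equal to 1 gives A² = 1/(√(π)·a).
With a = 1.49: A² = 0.3787 and A = 0.6153.

A ≈ 0.615 nm^(-1/2)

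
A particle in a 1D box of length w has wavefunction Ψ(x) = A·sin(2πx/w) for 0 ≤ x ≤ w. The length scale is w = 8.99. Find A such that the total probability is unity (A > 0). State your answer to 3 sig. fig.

We need A² ∫|f|² dx = 1, taking the integral from 0 to w.
With ∫₀^w sin²(nπx/w) dx = w/2, the integral (without the A² prefactor) comes out to w/2.
Substituting w = 8.99 gives A² = 0.2225, so A = 0.4717.

A ≈ 0.472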